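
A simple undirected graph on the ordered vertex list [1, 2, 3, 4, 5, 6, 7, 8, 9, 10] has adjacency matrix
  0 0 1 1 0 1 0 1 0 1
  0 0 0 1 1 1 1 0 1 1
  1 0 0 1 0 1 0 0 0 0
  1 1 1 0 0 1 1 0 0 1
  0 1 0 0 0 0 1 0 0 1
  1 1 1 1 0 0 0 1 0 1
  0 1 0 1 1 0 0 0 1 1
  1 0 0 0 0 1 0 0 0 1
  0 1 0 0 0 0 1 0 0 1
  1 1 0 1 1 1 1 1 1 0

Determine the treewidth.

3

A width-3 tree decomposition is:
Bags: B1 = {2, 7, 9, 10}  B2 = {2, 4, 7, 10}  B3 = {2, 4, 6, 10}  B4 = {2, 5, 7, 10}  B5 = {1, 4, 6, 10}  B6 = {1, 6, 8, 10}  B7 = {1, 3, 4, 6}
Tree: B1–B2, B2–B3, B1–B4, B3–B5, B5–B6, B5–B7
Each bag holds 4 vertices, so the decomposition has width 3, which upper-bounds the treewidth. On the other hand G contains the 4-clique {1, 6, 8, 10}. A clique must lie in a single bag of any decomposition, so no decomposition can have width below 3. Hence tw(G) = 3 exactly.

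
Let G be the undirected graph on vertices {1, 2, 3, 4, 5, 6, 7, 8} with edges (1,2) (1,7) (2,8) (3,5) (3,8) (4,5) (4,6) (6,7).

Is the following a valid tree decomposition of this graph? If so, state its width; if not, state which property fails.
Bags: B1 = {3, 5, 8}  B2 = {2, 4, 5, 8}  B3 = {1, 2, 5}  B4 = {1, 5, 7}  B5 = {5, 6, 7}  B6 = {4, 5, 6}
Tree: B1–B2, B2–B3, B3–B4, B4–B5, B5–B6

No — bags containing vertex 4 are not connected in the tree.

A tree decomposition must satisfy three properties: every vertex lies in some bag; for every edge, both endpoints lie together in some bag; and for every vertex, the bags containing it form a connected subtree. Here bags containing vertex 4 are not connected in the tree, so the decomposition is invalid.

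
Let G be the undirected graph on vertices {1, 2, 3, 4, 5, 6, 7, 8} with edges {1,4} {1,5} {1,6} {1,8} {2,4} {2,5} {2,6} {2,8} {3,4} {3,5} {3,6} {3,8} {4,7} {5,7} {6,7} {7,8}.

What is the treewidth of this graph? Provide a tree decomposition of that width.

The largest bag has 5 vertices, giving width 4; this decomposition certifies tw(G) ≤ 4. For the lower bound: the 5 vertex sets {3,8}, {4,7}, {2,6}, {1}, {5} are disjoint, each induces a connected subgraph, and every pair is joined by at least one edge of G. Contracting each set to a single vertex therefore yields K_{5} as a minor, and since treewidth is minor-monotone, tw(G) ≥ tw(K_{5}) = 4. Combining the bounds, tw(G) = 4.

Treewidth 4.
One such decomposition:
Bags: B1 = {1, 2, 3, 7, 8}  B2 = {1, 2, 3, 4, 7}  B3 = {1, 2, 3, 6, 7}  B4 = {1, 2, 3, 5, 7}
Tree: B1–B2, B2–B3, B3–B4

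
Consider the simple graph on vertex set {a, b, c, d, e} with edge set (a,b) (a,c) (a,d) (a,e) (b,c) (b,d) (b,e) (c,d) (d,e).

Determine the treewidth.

A width-3 tree decomposition is:
Bags: B1 = {a, b, c, d}  B2 = {a, b, d, e}
Tree: B1–B2
The largest bag has 4 vertices, giving width 3; this decomposition certifies tw(G) ≤ 3. On the other hand G contains the 4-clique {a, b, d, e}. A clique must lie in a single bag of any decomposition, so no decomposition can have width below 3. Therefore the treewidth is 3.

3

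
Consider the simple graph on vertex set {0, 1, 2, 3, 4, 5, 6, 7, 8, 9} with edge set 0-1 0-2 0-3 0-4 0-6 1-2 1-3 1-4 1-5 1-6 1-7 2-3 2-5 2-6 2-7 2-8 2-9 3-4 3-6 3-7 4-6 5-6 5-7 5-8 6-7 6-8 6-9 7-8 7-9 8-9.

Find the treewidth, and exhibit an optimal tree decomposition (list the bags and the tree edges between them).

Treewidth 4.
One optimal decomposition is:
Bags: B1 = {1, 2, 5, 6, 7}  B2 = {1, 2, 3, 6, 7}  B3 = {0, 1, 2, 3, 6}  B4 = {0, 1, 3, 4, 6}  B5 = {2, 5, 6, 7, 8}  B6 = {2, 6, 7, 8, 9}
Tree: B1–B2, B2–B3, B3–B4, B1–B5, B5–B6

Every bag has size at most 5, so the width is 5 − 1 = 4 and tw(G) ≤ 4. Conversely, {0, 1, 2, 3, 6} is a clique of size 5, and the vertices of any clique must share a bag in every tree decomposition; so some bag has ≥ 5 vertices and tw(G) ≥ 4. Hence tw(G) = 4 exactly.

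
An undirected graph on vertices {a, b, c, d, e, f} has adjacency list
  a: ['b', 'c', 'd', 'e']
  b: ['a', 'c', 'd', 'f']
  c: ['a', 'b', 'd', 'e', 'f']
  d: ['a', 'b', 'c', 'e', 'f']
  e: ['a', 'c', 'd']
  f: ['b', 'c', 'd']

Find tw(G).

A width-3 tree decomposition is:
Bags: B1 = {a, b, c, d}  B2 = {a, c, d, e}  B3 = {b, c, d, f}
Tree: B1–B2, B1–B3
Each bag holds 4 vertices, so the decomposition has width 3, which upper-bounds the treewidth. Conversely, {b, c, d, f} is a clique of size 4, and the vertices of any clique must share a bag in every tree decomposition; so some bag has ≥ 4 vertices and tw(G) ≥ 3. The upper and lower bounds meet at 3, so that is the treewidth.

3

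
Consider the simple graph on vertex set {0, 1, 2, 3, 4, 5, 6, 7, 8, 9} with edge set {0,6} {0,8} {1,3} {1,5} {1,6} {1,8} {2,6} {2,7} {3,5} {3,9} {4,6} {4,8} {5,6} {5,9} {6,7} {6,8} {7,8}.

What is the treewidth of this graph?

A width-2 tree decomposition is:
Bags: B1 = {1, 5, 6}  B2 = {1, 3, 5}  B3 = {1, 6, 8}  B4 = {0, 6, 8}  B5 = {6, 7, 8}  B6 = {4, 6, 8}  B7 = {2, 6, 7}  B8 = {3, 5, 9}
Tree: B1–B2, B1–B3, B3–B4, B4–B5, B3–B6, B5–B7, B2–B8
Every bag has size at most 3, so the width is 3 − 1 = 2 and tw(G) ≤ 2. For the lower bound, the 3 vertices {3, 5, 9} are pairwise adjacent, and any tree decomposition puts a clique entirely inside one bag — forcing width ≥ 2. Hence tw(G) = 2 exactly.

2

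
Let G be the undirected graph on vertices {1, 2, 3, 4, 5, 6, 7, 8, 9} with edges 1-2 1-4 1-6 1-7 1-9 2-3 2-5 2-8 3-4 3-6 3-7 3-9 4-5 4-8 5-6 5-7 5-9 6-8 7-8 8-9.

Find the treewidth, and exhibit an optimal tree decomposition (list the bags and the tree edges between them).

Treewidth 4.
One optimal decomposition is:
Bags: B1 = {1, 3, 5, 8, 9}  B2 = {1, 3, 4, 5, 8}  B3 = {1, 2, 3, 5, 8}  B4 = {1, 3, 5, 6, 8}  B5 = {1, 3, 5, 7, 8}
Tree: B1–B2, B2–B3, B3–B4, B4–B5

The largest bag has 5 vertices, giving width 4; this decomposition certifies tw(G) ≤ 4. For the lower bound: the 5 vertex sets {3,9}, {4,5}, {2,8}, {1}, {6} are disjoint, each induces a connected subgraph, and every pair is joined by at least one edge of G. Contracting each set to a single vertex therefore yields K_{5} as a minor, and since treewidth is minor-monotone, tw(G) ≥ tw(K_{5}) = 4. Therefore the treewidth is 4.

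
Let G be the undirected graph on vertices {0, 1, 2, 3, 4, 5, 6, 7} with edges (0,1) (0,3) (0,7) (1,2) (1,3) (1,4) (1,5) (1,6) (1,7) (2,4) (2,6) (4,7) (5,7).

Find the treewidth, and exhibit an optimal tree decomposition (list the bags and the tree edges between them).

Treewidth 2.
One such decomposition:
Bags: B1 = {1, 2, 4}  B2 = {1, 2, 6}  B3 = {1, 4, 7}  B4 = {1, 5, 7}  B5 = {0, 1, 7}  B6 = {0, 1, 3}
Tree: B1–B2, B1–B3, B3–B4, B4–B5, B5–B6

Each bag holds 3 vertices, so the decomposition has width 2, which upper-bounds the treewidth. For the lower bound, the 3 vertices {1, 2, 4} are pairwise adjacent, and any tree decomposition puts a clique entirely inside one bag — forcing width ≥ 2. Combining the bounds, tw(G) = 2.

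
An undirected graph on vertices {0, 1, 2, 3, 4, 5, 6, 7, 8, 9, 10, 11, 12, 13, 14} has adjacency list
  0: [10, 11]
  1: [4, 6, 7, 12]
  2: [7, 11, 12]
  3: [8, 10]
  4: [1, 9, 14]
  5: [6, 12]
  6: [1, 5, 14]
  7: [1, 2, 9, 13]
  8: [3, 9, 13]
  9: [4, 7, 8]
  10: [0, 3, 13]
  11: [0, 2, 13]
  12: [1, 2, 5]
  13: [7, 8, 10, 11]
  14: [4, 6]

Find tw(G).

3

A width-3 tree decomposition is:
Bags: B1 = {5, 6, 12, 14}  B2 = {1, 6, 12, 14}  B3 = {1, 4, 12, 14}  B4 = {1, 2, 4, 12}  B5 = {1, 2, 4, 7}  B6 = {2, 4, 7, 9}  B7 = {2, 7, 9, 11}  B8 = {7, 9, 11, 13}  B9 = {8, 9, 11, 13}  B10 = {0, 8, 11, 13}  B11 = {0, 8, 10, 13}  B12 = {0, 3, 8, 10}
Tree: B1–B2, B2–B3, B3–B4, B4–B5, B5–B6, B6–B7, B7–B8, B8–B9, B9–B10, B10–B11, B11–B12
The largest bag has 4 vertices, giving width 3; this decomposition certifies tw(G) ≤ 3. For the lower bound: the 4 vertex sets {5,6,14}, {12}, {1}, {2,4,7,9} are disjoint, each induces a connected subgraph, and every pair is joined by at least one edge of G. Contracting each set to a single vertex therefore yields K_{4} as a minor, and since treewidth is minor-monotone, tw(G) ≥ tw(K_{4}) = 3. Combining the bounds, tw(G) = 3.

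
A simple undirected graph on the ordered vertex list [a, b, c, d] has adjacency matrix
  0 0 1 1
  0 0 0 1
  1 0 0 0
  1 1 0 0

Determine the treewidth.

1

A width-1 tree decomposition is:
Bags: B1 = {b, d}  B2 = {a, d}  B3 = {a, c}
Tree: B1–B2, B2–B3
Each bag holds 2 vertices, so the decomposition has width 1, which upper-bounds the treewidth. Any graph with an edge has treewidth ≥ 1, and G has the edge b–d. The upper and lower bounds meet at 1, so that is the treewidth.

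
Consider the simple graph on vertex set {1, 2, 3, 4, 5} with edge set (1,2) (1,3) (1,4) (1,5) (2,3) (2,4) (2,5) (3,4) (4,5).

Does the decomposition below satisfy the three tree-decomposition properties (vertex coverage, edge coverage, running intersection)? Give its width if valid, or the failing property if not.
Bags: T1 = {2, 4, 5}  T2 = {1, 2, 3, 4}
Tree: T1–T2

A tree decomposition must satisfy three properties: every vertex lies in some bag; for every edge, both endpoints lie together in some bag; and for every vertex, the bags containing it form a connected subtree. Here edge (1,5) lies in no bag, so the decomposition is invalid.

No — edge (1,5) lies in no bag.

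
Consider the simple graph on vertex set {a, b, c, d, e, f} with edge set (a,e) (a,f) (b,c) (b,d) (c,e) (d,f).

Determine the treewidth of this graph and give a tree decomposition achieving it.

The largest bag has 3 vertices, giving width 2; this decomposition certifies tw(G) ≤ 2. The edges f–a–e–c–b–d–f form a cycle, so G is not a tree and its treewidth is at least 2. Combining the bounds, tw(G) = 2.

Treewidth 2.
One optimal decomposition is:
Bags: B1 = {a, e, f}  B2 = {c, e, f}  B3 = {b, c, f}  B4 = {b, d, f}
Tree: B1–B2, B2–B3, B3–B4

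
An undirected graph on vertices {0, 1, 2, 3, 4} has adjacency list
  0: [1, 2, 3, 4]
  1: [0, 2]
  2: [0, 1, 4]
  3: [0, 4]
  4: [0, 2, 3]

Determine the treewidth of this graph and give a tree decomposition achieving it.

Treewidth 2.
One optimal decomposition is:
Bags: B1 = {0, 3, 4}  B2 = {0, 2, 4}  B3 = {0, 1, 2}
Tree: B1–B2, B2–B3

Every bag has size at most 3, so the width is 3 − 1 = 2 and tw(G) ≤ 2. Conversely, {0, 1, 2} is a clique of size 3, and the vertices of any clique must share a bag in every tree decomposition; so some bag has ≥ 3 vertices and tw(G) ≥ 2. Therefore the treewidth is 2.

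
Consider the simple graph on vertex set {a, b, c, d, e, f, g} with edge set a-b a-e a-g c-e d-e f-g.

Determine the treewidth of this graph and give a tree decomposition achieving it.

Each bag holds 2 vertices, so the decomposition has width 1, which upper-bounds the treewidth. Any graph with an edge has treewidth ≥ 1, and G has the edge a–e. Combining the bounds, tw(G) = 1.

Treewidth 1.
One such decomposition:
Bags: B1 = {a, e}  B2 = {c, e}  B3 = {d, e}  B4 = {a, g}  B5 = {a, b}  B6 = {f, g}
Tree: B1–B2, B2–B3, B1–B4, B1–B5, B4–B6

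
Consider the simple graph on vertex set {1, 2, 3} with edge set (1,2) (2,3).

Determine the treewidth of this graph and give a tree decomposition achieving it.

Treewidth 1.
One such decomposition:
Bags: B1 = {1, 2}  B2 = {2, 3}
Tree: B1–B2

Every bag has size at most 2, so the width is 2 − 1 = 1 and tw(G) ≤ 1. Any graph with an edge has treewidth ≥ 1, and G has the edge 1–2. Combining the bounds, tw(G) = 1.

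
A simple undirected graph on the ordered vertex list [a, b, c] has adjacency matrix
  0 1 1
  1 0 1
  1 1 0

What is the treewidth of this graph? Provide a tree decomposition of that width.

Treewidth 2.
Bags: B1 = {a, b, c}
Tree: (single bag)

A single bag containing all 3 vertices is trivially a valid decomposition of width 2. Conversely, {a, b, c} is a clique of size 3, and the vertices of any clique must share a bag in every tree decomposition; so some bag has ≥ 3 vertices and tw(G) ≥ 2. Therefore the treewidth is 2.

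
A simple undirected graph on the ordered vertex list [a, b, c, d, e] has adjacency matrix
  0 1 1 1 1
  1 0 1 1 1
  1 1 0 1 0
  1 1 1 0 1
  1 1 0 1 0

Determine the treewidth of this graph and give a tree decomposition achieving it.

The largest bag has 4 vertices, giving width 3; this decomposition certifies tw(G) ≤ 3. For the lower bound, the 4 vertices {a, b, d, e} are pairwise adjacent, and any tree decomposition puts a clique entirely inside one bag — forcing width ≥ 3. Hence tw(G) = 3 exactly.

Treewidth 3.
Bags: B1 = {a, b, d, e}  B2 = {a, b, c, d}
Tree: B1–B2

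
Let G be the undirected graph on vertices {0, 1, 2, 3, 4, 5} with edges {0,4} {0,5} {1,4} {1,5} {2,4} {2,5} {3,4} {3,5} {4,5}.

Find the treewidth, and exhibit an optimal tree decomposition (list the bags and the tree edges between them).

The largest bag has 3 vertices, giving width 2; this decomposition certifies tw(G) ≤ 2. Conversely, {0, 4, 5} is a clique of size 3, and the vertices of any clique must share a bag in every tree decomposition; so some bag has ≥ 3 vertices and tw(G) ≥ 2. Hence tw(G) = 2 exactly.

Treewidth 2.
Bags: B1 = {1, 4, 5}  B2 = {3, 4, 5}  B3 = {2, 4, 5}  B4 = {0, 4, 5}
Tree: B1–B2, B2–B3, B2–B4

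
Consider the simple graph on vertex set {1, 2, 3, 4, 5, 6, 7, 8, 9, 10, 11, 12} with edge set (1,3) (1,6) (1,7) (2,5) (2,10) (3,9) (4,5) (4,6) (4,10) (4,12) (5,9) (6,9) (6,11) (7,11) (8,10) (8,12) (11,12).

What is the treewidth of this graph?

3

A width-3 tree decomposition is:
Bags: B1 = {1, 3, 7, 9}  B2 = {1, 6, 7, 9}  B3 = {6, 7, 9, 11}  B4 = {5, 6, 9, 11}  B5 = {4, 5, 6, 11}  B6 = {4, 5, 11, 12}  B7 = {2, 4, 5, 12}  B8 = {2, 4, 10, 12}  B9 = {2, 8, 10, 12}
Tree: B1–B2, B2–B3, B3–B4, B4–B5, B5–B6, B6–B7, B7–B8, B8–B9
Every bag has size at most 4, so the width is 4 − 1 = 3 and tw(G) ≤ 3. For the lower bound: the 4 vertex sets {1,3,7}, {9}, {6}, {4,5,11,12} are disjoint, each induces a connected subgraph, and every pair is joined by at least one edge of G. Contracting each set to a single vertex therefore yields K_{4} as a minor, and since treewidth is minor-monotone, tw(G) ≥ tw(K_{4}) = 3. Hence tw(G) = 3 exactly.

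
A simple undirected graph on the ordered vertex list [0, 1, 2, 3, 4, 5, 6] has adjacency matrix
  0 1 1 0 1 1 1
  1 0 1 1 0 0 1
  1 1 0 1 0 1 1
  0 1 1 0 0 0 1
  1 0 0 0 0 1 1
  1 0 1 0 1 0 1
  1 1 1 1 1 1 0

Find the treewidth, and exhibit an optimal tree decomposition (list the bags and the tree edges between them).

Treewidth 3.
Bags: B1 = {0, 4, 5, 6}  B2 = {0, 2, 5, 6}  B3 = {0, 1, 2, 6}  B4 = {1, 2, 3, 6}
Tree: B1–B2, B2–B3, B3–B4

Every bag has size at most 4, so the width is 4 − 1 = 3 and tw(G) ≤ 3. Conversely, {0, 1, 2, 6} is a clique of size 4, and the vertices of any clique must share a bag in every tree decomposition; so some bag has ≥ 4 vertices and tw(G) ≥ 3. The upper and lower bounds meet at 3, so that is the treewidth.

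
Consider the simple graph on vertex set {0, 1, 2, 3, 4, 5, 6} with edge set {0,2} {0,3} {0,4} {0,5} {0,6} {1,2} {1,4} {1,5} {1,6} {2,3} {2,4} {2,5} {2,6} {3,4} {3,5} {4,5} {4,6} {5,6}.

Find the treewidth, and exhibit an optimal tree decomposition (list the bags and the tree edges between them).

Each bag holds 5 vertices, so the decomposition has width 4, which upper-bounds the treewidth. For the lower bound, the 5 vertices {0, 2, 3, 4, 5} are pairwise adjacent, and any tree decomposition puts a clique entirely inside one bag — forcing width ≥ 4. Hence tw(G) = 4 exactly.

Treewidth 4.
Bags: B1 = {0, 2, 3, 4, 5}  B2 = {0, 2, 4, 5, 6}  B3 = {1, 2, 4, 5, 6}
Tree: B1–B2, B2–B3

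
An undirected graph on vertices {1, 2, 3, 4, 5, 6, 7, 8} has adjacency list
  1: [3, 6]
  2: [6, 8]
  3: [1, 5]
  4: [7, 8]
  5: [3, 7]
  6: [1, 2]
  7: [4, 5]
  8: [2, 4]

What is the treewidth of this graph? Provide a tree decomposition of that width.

Treewidth 2.
One optimal decomposition is:
Bags: B1 = {2, 4, 8}  B2 = {2, 4, 7}  B3 = {2, 5, 7}  B4 = {2, 3, 5}  B5 = {1, 2, 3}  B6 = {1, 2, 6}
Tree: B1–B2, B2–B3, B3–B4, B4–B5, B5–B6

Every bag has size at most 3, so the width is 3 − 1 = 2 and tw(G) ≤ 2. Since 2–8–4–7–5–3–1–6–2 is a cycle in G, G is not acyclic. Forests are exactly the graphs of treewidth ≤ 1, so tw(G) ≥ 2. Hence tw(G) = 2 exactly.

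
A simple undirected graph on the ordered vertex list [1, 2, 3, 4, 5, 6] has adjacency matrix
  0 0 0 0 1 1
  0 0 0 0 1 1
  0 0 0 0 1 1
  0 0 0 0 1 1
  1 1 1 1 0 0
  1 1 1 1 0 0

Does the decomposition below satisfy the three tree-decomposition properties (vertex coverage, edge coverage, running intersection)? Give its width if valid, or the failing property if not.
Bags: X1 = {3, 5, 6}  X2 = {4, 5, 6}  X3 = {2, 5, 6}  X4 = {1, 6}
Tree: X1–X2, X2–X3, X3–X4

No — edge (5,1) lies in no bag.

A tree decomposition must satisfy three properties: every vertex lies in some bag; for every edge, both endpoints lie together in some bag; and for every vertex, the bags containing it form a connected subtree. Here edge (5,1) lies in no bag, so the decomposition is invalid.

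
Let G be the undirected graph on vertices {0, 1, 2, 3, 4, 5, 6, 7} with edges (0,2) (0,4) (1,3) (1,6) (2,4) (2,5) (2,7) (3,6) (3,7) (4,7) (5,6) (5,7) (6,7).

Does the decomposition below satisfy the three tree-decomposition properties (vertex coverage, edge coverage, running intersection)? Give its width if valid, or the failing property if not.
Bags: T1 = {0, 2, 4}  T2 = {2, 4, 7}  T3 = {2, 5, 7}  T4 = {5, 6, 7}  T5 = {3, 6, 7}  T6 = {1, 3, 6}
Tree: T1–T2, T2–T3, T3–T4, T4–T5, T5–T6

Every vertex of G appears in some bag (union = {0, 1, 2, 3, 4, 5, 6, 7}); every edge is covered by a bag; and for each vertex v the set of bags containing v is connected in the bag tree. The decomposition is therefore valid. The largest bag has 3 vertices, so the width is 2.

Yes; width 2.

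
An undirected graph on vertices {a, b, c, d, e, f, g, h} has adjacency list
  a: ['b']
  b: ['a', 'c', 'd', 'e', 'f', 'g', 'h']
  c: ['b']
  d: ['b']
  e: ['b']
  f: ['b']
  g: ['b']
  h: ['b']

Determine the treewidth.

A width-1 tree decomposition is:
Bags: B1 = {b, h}  B2 = {b, g}  B3 = {b, f}  B4 = {b, c}  B5 = {b, e}  B6 = {a, b}  B7 = {b, d}
Tree: B1–B2, B1–B3, B3–B4, B3–B5, B4–B6, B2–B7
The largest bag has 2 vertices, giving width 1; this decomposition certifies tw(G) ≤ 1. Any graph with an edge has treewidth ≥ 1, and G has the edge h–b. The upper and lower bounds meet at 1, so that is the treewidth.

1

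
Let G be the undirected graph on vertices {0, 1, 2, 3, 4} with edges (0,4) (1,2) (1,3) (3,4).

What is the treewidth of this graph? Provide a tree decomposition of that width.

Treewidth 1.
One such decomposition:
Bags: B1 = {0, 4}  B2 = {3, 4}  B3 = {1, 3}  B4 = {1, 2}
Tree: B1–B2, B2–B3, B3–B4

The largest bag has 2 vertices, giving width 1; this decomposition certifies tw(G) ≤ 1. G has an edge, so its treewidth is at least 1. Hence tw(G) = 1 exactly.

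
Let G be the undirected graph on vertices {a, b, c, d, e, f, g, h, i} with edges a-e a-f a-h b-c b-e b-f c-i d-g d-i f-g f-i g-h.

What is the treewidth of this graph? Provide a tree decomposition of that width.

Each bag holds 4 vertices, so the decomposition has width 3, which upper-bounds the treewidth. For the lower bound: the 4 vertex sets {d,g,h}, {i}, {f}, {a,b,c,e} are disjoint, each induces a connected subgraph, and every pair is joined by at least one edge of G. Contracting each set to a single vertex therefore yields K_{4} as a minor, and since treewidth is minor-monotone, tw(G) ≥ tw(K_{4}) = 3. Therefore the treewidth is 3.

Treewidth 3.
One optimal decomposition is:
Bags: B1 = {d, g, h, i}  B2 = {f, g, h, i}  B3 = {a, f, h, i}  B4 = {a, c, f, i}  B5 = {a, b, c, f}  B6 = {a, b, c, e}
Tree: B1–B2, B2–B3, B3–B4, B4–B5, B5–B6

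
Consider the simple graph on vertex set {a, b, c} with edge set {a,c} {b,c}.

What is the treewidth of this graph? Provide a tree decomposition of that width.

Treewidth 1.
One optimal decomposition is:
Bags: B1 = {a, c}  B2 = {b, c}
Tree: B1–B2

The largest bag has 2 vertices, giving width 1; this decomposition certifies tw(G) ≤ 1. Any graph with an edge has treewidth ≥ 1, and G has the edge a–c. The upper and lower bounds meet at 1, so that is the treewidth.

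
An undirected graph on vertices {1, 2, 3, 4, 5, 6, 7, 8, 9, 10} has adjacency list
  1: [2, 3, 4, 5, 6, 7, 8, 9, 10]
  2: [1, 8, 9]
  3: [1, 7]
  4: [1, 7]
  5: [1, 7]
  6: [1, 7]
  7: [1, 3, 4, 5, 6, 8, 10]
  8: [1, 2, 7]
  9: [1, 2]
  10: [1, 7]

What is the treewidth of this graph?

2

A width-2 tree decomposition is:
Bags: B1 = {1, 2, 8}  B2 = {1, 7, 8}  B3 = {1, 7, 10}  B4 = {1, 2, 9}  B5 = {1, 5, 7}  B6 = {1, 6, 7}  B7 = {1, 4, 7}  B8 = {1, 3, 7}
Tree: B1–B2, B2–B3, B1–B4, B2–B5, B3–B6, B2–B7, B6–B8
The largest bag has 3 vertices, giving width 2; this decomposition certifies tw(G) ≤ 2. On the other hand G contains the 3-clique {1, 2, 9}. A clique must lie in a single bag of any decomposition, so no decomposition can have width below 2. Combining the bounds, tw(G) = 2.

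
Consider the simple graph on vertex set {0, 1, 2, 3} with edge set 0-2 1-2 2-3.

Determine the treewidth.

A width-1 tree decomposition is:
Bags: B1 = {1, 2}  B2 = {0, 2}  B3 = {2, 3}
Tree: B1–B2, B1–B3
Every bag has size at most 2, so the width is 2 − 1 = 1 and tw(G) ≤ 1. G has an edge, so its treewidth is at least 1. Therefore the treewidth is 1.

1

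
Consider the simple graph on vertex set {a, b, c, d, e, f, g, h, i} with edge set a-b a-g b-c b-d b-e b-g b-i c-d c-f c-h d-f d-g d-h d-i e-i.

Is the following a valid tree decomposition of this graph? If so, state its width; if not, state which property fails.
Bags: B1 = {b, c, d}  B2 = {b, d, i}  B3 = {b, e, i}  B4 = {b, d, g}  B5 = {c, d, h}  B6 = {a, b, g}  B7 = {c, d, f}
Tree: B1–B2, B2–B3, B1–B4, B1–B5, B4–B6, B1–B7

Yes; width 2.

Checking the three conditions: (i) the bags cover all of {a, b, c, d, e, f, g, h, i}; (ii) for each edge, some bag contains both endpoints; (iii) the bags containing any fixed vertex form a subtree. All hold, so the decomposition is valid with width 3 − 1 = 2.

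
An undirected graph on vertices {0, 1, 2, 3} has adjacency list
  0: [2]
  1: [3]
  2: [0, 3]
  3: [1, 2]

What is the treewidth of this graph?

1

A width-1 tree decomposition is:
Bags: B1 = {2, 3}  B2 = {1, 3}  B3 = {0, 2}
Tree: B1–B2, B1–B3
Each bag holds 2 vertices, so the decomposition has width 1, which upper-bounds the treewidth. Any graph with an edge has treewidth ≥ 1, and G has the edge 3–2. The upper and lower bounds meet at 1, so that is the treewidth.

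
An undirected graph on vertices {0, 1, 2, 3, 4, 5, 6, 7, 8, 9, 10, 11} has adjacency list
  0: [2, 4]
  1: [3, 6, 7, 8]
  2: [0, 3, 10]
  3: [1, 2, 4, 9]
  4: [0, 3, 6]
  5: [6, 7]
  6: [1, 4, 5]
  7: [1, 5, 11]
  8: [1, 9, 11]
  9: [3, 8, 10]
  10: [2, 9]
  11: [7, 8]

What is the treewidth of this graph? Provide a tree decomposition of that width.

Every bag has size at most 4, so the width is 4 − 1 = 3 and tw(G) ≤ 3. For the lower bound: the 4 vertex sets {5,7,11}, {6}, {1}, {3,4,8,9} are disjoint, each induces a connected subgraph, and every pair is joined by at least one edge of G. Contracting each set to a single vertex therefore yields K_{4} as a minor, and since treewidth is minor-monotone, tw(G) ≥ tw(K_{4}) = 3. Combining the bounds, tw(G) = 3.

Treewidth 3.
One such decomposition:
Bags: B1 = {5, 6, 7, 11}  B2 = {1, 6, 7, 11}  B3 = {1, 6, 8, 11}  B4 = {1, 4, 6, 8}  B5 = {1, 3, 4, 8}  B6 = {3, 4, 8, 9}  B7 = {0, 3, 4, 9}  B8 = {0, 2, 3, 9}  B9 = {0, 2, 9, 10}
Tree: B1–B2, B2–B3, B3–B4, B4–B5, B5–B6, B6–B7, B7–B8, B8–B9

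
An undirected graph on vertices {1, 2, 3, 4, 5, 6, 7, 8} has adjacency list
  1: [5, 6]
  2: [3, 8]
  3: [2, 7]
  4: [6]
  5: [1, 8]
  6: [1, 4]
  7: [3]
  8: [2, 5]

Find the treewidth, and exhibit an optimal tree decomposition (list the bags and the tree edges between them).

Each bag holds 2 vertices, so the decomposition has width 1, which upper-bounds the treewidth. Since G has at least one edge (e.g. 7–3), it is not an edgeless graph, so tw(G) ≥ 1. The upper and lower bounds meet at 1, so that is the treewidth.

Treewidth 1.
Bags: B1 = {3, 7}  B2 = {2, 3}  B3 = {2, 8}  B4 = {5, 8}  B5 = {1, 5}  B6 = {1, 6}  B7 = {4, 6}
Tree: B1–B2, B2–B3, B3–B4, B4–B5, B5–B6, B6–B7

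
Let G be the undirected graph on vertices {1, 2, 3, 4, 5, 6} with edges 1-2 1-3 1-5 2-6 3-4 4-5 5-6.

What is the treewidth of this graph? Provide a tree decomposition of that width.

The largest bag has 3 vertices, giving width 2; this decomposition certifies tw(G) ≤ 2. For the lower bound, G contains the cycle 6–2–1–5–6, so G is not a forest; only forests have treewidth ≤ 1, hence tw(G) ≥ 2. Combining the bounds, tw(G) = 2.

Treewidth 2.
One such decomposition:
Bags: B1 = {2, 5, 6}  B2 = {1, 2, 5}  B3 = {1, 4, 5}  B4 = {1, 3, 4}
Tree: B1–B2, B2–B3, B3–B4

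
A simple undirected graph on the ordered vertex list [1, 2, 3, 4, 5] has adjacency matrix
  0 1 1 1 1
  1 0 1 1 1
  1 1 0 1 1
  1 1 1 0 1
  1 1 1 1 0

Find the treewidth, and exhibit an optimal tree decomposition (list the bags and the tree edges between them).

Treewidth 4.
Bags: B1 = {1, 2, 3, 4, 5}
Tree: (single bag)

A single bag containing all 5 vertices is trivially a valid decomposition of width 4. Conversely, {1, 2, 3, 4, 5} is a clique of size 5, and the vertices of any clique must share a bag in every tree decomposition; so some bag has ≥ 5 vertices and tw(G) ≥ 4. Hence tw(G) = 4 exactly.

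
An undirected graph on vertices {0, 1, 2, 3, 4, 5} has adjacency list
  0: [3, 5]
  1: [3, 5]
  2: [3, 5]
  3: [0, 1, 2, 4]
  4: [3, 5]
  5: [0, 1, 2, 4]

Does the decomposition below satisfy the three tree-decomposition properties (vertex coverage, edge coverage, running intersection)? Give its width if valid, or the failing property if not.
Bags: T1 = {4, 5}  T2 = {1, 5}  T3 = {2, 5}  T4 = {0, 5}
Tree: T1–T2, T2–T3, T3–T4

No — vertex 3 appears in no bag.

A tree decomposition must satisfy three properties: every vertex lies in some bag; for every edge, both endpoints lie together in some bag; and for every vertex, the bags containing it form a connected subtree. Here vertex 3 appears in no bag, so the decomposition is invalid.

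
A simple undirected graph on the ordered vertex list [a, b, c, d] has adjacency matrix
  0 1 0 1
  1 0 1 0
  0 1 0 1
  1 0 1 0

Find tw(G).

A width-2 tree decomposition is:
Bags: B1 = {b, c, d}  B2 = {a, b, d}
Tree: B1–B2
Every bag has size at most 3, so the width is 3 − 1 = 2 and tw(G) ≤ 2. For the lower bound, G contains the cycle b–c–d–a–b, so G is not a forest; only forests have treewidth ≤ 1, hence tw(G) ≥ 2. Hence tw(G) = 2 exactly.

2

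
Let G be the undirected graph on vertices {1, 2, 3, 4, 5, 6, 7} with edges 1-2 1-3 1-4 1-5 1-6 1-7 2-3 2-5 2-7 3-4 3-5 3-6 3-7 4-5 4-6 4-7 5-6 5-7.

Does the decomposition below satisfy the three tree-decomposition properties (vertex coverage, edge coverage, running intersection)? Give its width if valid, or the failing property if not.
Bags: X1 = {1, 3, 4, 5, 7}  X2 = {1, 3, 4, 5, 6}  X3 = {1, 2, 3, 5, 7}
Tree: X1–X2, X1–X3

Checking the three conditions: (i) the bags cover all of {1, 2, 3, 4, 5, 6, 7}; (ii) for each edge, some bag contains both endpoints; (iii) the bags containing any fixed vertex form a subtree. All hold, so the decomposition is valid with width 5 − 1 = 4.

Yes; width 4.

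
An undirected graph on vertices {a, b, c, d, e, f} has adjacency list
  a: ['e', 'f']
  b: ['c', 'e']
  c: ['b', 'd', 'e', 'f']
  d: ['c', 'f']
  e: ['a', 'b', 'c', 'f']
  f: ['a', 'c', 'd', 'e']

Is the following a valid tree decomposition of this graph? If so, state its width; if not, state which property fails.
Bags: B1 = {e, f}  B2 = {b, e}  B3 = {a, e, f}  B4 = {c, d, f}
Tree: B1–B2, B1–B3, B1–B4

No — edge (c,e) lies in no bag.

A tree decomposition must satisfy three properties: every vertex lies in some bag; for every edge, both endpoints lie together in some bag; and for every vertex, the bags containing it form a connected subtree. Here edge (c,e) lies in no bag, so the decomposition is invalid.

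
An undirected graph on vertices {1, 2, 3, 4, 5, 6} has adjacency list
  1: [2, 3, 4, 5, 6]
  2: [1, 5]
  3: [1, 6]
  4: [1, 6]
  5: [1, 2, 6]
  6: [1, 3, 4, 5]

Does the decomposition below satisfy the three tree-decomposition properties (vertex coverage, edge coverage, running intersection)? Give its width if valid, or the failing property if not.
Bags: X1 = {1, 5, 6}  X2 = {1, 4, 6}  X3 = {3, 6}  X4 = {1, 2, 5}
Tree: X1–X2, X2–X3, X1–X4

No — edge (1,3) lies in no bag.

A tree decomposition must satisfy three properties: every vertex lies in some bag; for every edge, both endpoints lie together in some bag; and for every vertex, the bags containing it form a connected subtree. Here edge (1,3) lies in no bag, so the decomposition is invalid.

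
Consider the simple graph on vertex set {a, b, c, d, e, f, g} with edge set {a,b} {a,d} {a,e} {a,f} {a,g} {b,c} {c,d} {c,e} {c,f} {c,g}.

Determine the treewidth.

2

A width-2 tree decomposition is:
Bags: B1 = {a, c, f}  B2 = {a, c, g}  B3 = {a, c, d}  B4 = {a, c, e}  B5 = {a, b, c}
Tree: B1–B2, B2–B3, B3–B4, B4–B5
The largest bag has 3 vertices, giving width 2; this decomposition certifies tw(G) ≤ 2. The edges a–f–c–g–a form a cycle, so G is not a tree and its treewidth is at least 2. Hence tw(G) = 2 exactly.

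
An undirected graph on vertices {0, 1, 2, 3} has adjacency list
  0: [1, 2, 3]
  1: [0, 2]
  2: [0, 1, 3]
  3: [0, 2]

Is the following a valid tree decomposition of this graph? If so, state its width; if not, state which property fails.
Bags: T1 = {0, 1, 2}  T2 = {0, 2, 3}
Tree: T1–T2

Vertex coverage: the bags together contain {0, 1, 2, 3}, the full vertex set. Edge coverage: each edge of G has both endpoints in at least one bag. Running intersection: for every vertex, the bags containing it form a connected subtree. All three properties hold, so this is a valid tree decomposition of width max|bag| − 1 = 2, and hence tw(G) ≤ 2.

Yes; width 2.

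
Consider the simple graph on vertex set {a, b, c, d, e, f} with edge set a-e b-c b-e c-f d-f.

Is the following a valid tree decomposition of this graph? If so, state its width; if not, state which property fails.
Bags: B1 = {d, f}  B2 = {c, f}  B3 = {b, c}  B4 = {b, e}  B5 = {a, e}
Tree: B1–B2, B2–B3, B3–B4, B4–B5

Yes; width 1.

Every vertex of G appears in some bag (union = {a, b, c, d, e, f}); every edge is covered by a bag; and for each vertex v the set of bags containing v is connected in the bag tree. The decomposition is therefore valid. The largest bag has 2 vertices, so the width is 1.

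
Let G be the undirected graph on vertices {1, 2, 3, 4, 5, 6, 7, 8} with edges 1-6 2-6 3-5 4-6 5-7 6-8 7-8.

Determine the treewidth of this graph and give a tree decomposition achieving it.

The largest bag has 2 vertices, giving width 1; this decomposition certifies tw(G) ≤ 1. G has an edge, so its treewidth is at least 1. Therefore the treewidth is 1.

Treewidth 1.
One optimal decomposition is:
Bags: B1 = {4, 6}  B2 = {6, 8}  B3 = {7, 8}  B4 = {2, 6}  B5 = {5, 7}  B6 = {1, 6}  B7 = {3, 5}
Tree: B1–B2, B2–B3, B2–B4, B3–B5, B2–B6, B5–B7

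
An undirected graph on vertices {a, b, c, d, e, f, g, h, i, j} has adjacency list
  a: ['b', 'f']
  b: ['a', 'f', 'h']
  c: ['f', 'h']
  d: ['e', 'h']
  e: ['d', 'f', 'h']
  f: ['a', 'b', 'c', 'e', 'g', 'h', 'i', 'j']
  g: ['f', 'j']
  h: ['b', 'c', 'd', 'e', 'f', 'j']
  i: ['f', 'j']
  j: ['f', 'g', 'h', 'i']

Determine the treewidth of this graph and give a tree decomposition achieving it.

Every bag has size at most 3, so the width is 3 − 1 = 2 and tw(G) ≤ 2. Conversely, {d, e, h} is a clique of size 3, and the vertices of any clique must share a bag in every tree decomposition; so some bag has ≥ 3 vertices and tw(G) ≥ 2. Therefore the treewidth is 2.

Treewidth 2.
Bags: B1 = {b, f, h}  B2 = {e, f, h}  B3 = {a, b, f}  B4 = {f, h, j}  B5 = {c, f, h}  B6 = {f, i, j}  B7 = {d, e, h}  B8 = {f, g, j}
Tree: B1–B2, B1–B3, B2–B4, B4–B5, B4–B6, B2–B7, B6–B8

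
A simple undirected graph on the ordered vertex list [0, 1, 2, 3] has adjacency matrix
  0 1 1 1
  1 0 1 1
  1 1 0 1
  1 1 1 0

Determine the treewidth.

3

A width-3 tree decomposition is:
Bags: B1 = {0, 1, 2, 3}
Tree: (single bag)
A single bag containing all 4 vertices is trivially a valid decomposition of width 3. Conversely, {0, 1, 2, 3} is a clique of size 4, and the vertices of any clique must share a bag in every tree decomposition; so some bag has ≥ 4 vertices and tw(G) ≥ 3. The upper and lower bounds meet at 3, so that is the treewidth.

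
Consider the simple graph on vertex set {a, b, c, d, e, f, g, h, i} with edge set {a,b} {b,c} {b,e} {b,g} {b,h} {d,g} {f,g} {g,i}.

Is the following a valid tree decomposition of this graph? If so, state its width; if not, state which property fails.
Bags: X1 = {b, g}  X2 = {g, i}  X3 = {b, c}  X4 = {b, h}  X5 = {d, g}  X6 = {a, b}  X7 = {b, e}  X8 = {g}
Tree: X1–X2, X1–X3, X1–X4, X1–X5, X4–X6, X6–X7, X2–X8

A tree decomposition must satisfy three properties: every vertex lies in some bag; for every edge, both endpoints lie together in some bag; and for every vertex, the bags containing it form a connected subtree. Here vertex f appears in no bag, so the decomposition is invalid.

No — vertex f appears in no bag.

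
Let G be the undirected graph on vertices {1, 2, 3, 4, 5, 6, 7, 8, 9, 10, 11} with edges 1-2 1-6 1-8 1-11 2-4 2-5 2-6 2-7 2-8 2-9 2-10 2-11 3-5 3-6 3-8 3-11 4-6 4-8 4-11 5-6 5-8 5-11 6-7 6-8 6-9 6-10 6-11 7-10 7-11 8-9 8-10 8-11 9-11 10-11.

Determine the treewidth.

A width-4 tree decomposition is:
Bags: B1 = {1, 2, 6, 8, 11}  B2 = {2, 6, 8, 9, 11}  B3 = {2, 4, 6, 8, 11}  B4 = {2, 6, 8, 10, 11}  B5 = {2, 5, 6, 8, 11}  B6 = {2, 6, 7, 10, 11}  B7 = {3, 5, 6, 8, 11}
Tree: B1–B2, B2–B3, B1–B4, B3–B5, B4–B6, B5–B7
The largest bag has 5 vertices, giving width 4; this decomposition certifies tw(G) ≤ 4. On the other hand G contains the 5-clique {1, 2, 6, 8, 11}. A clique must lie in a single bag of any decomposition, so no decomposition can have width below 4. Hence tw(G) = 4 exactly.

4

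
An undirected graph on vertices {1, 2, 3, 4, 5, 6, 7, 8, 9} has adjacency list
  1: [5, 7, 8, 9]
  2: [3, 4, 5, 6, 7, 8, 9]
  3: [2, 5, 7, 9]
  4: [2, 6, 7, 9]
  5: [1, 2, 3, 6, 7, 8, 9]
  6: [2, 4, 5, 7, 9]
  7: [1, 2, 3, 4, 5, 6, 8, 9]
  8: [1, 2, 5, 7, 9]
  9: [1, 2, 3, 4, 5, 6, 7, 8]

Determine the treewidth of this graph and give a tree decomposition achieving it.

Treewidth 4.
One optimal decomposition is:
Bags: B1 = {2, 5, 6, 7, 9}  B2 = {2, 3, 5, 7, 9}  B3 = {2, 5, 7, 8, 9}  B4 = {1, 5, 7, 8, 9}  B5 = {2, 4, 6, 7, 9}
Tree: B1–B2, B2–B3, B3–B4, B1–B5

Every bag has size at most 5, so the width is 5 − 1 = 4 and tw(G) ≤ 4. On the other hand G contains the 5-clique {1, 5, 7, 8, 9}. A clique must lie in a single bag of any decomposition, so no decomposition can have width below 4. Hence tw(G) = 4 exactly.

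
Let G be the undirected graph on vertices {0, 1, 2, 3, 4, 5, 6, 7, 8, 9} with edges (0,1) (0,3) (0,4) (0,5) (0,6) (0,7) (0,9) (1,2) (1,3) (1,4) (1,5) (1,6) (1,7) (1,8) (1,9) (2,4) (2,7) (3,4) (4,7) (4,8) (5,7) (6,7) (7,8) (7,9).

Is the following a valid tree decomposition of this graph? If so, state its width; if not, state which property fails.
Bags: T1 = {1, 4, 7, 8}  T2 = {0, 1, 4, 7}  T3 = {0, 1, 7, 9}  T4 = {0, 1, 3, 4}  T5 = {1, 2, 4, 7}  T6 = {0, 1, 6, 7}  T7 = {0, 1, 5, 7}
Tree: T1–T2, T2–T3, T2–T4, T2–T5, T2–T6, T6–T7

Vertex coverage: the bags together contain {0, 1, 2, 3, 4, 5, 6, 7, 8, 9}, the full vertex set. Edge coverage: each edge of G has both endpoints in at least one bag. Running intersection: for every vertex, the bags containing it form a connected subtree. All three properties hold, so this is a valid tree decomposition of width max|bag| − 1 = 3, and hence tw(G) ≤ 3.

Yes; width 3.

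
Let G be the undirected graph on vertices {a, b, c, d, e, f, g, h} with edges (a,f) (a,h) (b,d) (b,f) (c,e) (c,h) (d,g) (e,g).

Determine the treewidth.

2

A width-2 tree decomposition is:
Bags: B1 = {a, f, h}  B2 = {b, f, h}  B3 = {b, d, h}  B4 = {d, g, h}  B5 = {e, g, h}  B6 = {c, e, h}
Tree: B1–B2, B2–B3, B3–B4, B4–B5, B5–B6
The largest bag has 3 vertices, giving width 2; this decomposition certifies tw(G) ≤ 2. The edges h–a–f–b–d–g–e–c–h form a cycle, so G is not a tree and its treewidth is at least 2. Combining the bounds, tw(G) = 2.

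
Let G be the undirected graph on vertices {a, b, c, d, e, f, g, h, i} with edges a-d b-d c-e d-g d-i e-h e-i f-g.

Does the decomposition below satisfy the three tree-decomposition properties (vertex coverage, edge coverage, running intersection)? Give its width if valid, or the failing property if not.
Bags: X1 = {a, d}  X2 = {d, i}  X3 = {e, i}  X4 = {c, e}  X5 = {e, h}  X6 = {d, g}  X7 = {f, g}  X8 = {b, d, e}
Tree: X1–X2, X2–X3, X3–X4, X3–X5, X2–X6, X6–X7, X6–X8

No — bags containing vertex e are not connected in the tree.

A tree decomposition must satisfy three properties: every vertex lies in some bag; for every edge, both endpoints lie together in some bag; and for every vertex, the bags containing it form a connected subtree. Here bags containing vertex e are not connected in the tree, so the decomposition is invalid.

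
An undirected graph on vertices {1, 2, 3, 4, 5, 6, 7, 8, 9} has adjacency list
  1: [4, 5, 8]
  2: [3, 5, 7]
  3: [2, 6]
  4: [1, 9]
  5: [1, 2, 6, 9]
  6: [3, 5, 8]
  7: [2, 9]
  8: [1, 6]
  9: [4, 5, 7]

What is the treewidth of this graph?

A width-3 tree decomposition is:
Bags: B1 = {1, 3, 6, 8}  B2 = {1, 3, 5, 6}  B3 = {1, 2, 3, 5}  B4 = {1, 2, 4, 5}  B5 = {2, 4, 5, 9}  B6 = {2, 4, 7, 9}
Tree: B1–B2, B2–B3, B3–B4, B4–B5, B5–B6
Each bag holds 4 vertices, so the decomposition has width 3, which upper-bounds the treewidth. For the lower bound: the 4 vertex sets {3,6,8}, {1}, {5}, {2,4,7,9} are disjoint, each induces a connected subgraph, and every pair is joined by at least one edge of G. Contracting each set to a single vertex therefore yields K_{4} as a minor, and since treewidth is minor-monotone, tw(G) ≥ tw(K_{4}) = 3. Therefore the treewidth is 3.

3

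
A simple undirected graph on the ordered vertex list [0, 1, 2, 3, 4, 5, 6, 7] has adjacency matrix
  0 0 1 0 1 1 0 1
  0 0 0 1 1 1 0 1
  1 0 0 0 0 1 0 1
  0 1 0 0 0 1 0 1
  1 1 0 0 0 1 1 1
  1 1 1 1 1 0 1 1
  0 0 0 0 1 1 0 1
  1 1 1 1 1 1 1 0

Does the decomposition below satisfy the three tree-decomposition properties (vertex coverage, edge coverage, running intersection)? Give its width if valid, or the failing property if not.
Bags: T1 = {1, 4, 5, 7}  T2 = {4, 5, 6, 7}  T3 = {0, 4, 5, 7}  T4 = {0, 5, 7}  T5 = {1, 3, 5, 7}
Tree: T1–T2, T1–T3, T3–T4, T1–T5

No — vertex 2 appears in no bag.

A tree decomposition must satisfy three properties: every vertex lies in some bag; for every edge, both endpoints lie together in some bag; and for every vertex, the bags containing it form a connected subtree. Here vertex 2 appears in no bag, so the decomposition is invalid.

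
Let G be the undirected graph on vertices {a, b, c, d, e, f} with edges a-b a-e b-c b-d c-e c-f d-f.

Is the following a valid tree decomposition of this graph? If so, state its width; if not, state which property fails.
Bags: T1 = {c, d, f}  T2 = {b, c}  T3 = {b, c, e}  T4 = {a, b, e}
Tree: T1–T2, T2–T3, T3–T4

No — edge (d,b) lies in no bag.

A tree decomposition must satisfy three properties: every vertex lies in some bag; for every edge, both endpoints lie together in some bag; and for every vertex, the bags containing it form a connected subtree. Here edge (d,b) lies in no bag, so the decomposition is invalid.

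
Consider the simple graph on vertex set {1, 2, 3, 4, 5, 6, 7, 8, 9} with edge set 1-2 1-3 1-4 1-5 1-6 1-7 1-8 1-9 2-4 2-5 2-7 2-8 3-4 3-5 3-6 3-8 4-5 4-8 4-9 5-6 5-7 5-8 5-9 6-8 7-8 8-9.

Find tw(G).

A width-4 tree decomposition is:
Bags: B1 = {1, 2, 5, 7, 8}  B2 = {1, 2, 4, 5, 8}  B3 = {1, 3, 4, 5, 8}  B4 = {1, 4, 5, 8, 9}  B5 = {1, 3, 5, 6, 8}
Tree: B1–B2, B2–B3, B3–B4, B3–B5
Every bag has size at most 5, so the width is 5 − 1 = 4 and tw(G) ≤ 4. Conversely, {1, 4, 5, 8, 9} is a clique of size 5, and the vertices of any clique must share a bag in every tree decomposition; so some bag has ≥ 5 vertices and tw(G) ≥ 4. The upper and lower bounds meet at 4, so that is the treewidth.

4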